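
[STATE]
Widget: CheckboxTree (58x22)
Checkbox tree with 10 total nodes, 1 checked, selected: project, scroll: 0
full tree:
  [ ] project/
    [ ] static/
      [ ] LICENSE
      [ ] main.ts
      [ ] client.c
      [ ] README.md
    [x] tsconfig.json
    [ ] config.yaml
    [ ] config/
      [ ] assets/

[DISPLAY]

>[-] project/                                             
   [ ] static/                                            
     [ ] LICENSE                                          
     [ ] main.ts                                          
     [ ] client.c                                         
     [ ] README.md                                        
   [x] tsconfig.json                                      
   [ ] config.yaml                                        
   [ ] config/                                            
     [ ] assets/                                          
                                                          
                                                          
                                                          
                                                          
                                                          
                                                          
                                                          
                                                          
                                                          
                                                          
                                                          
                                                          


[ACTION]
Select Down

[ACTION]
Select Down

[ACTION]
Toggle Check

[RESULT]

 [-] project/                                             
   [-] static/                                            
>    [x] LICENSE                                          
     [ ] main.ts                                          
     [ ] client.c                                         
     [ ] README.md                                        
   [x] tsconfig.json                                      
   [ ] config.yaml                                        
   [ ] config/                                            
     [ ] assets/                                          
                                                          
                                                          
                                                          
                                                          
                                                          
                                                          
                                                          
                                                          
                                                          
                                                          
                                                          
                                                          


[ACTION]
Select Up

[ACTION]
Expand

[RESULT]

 [-] project/                                             
>  [-] static/                                            
     [x] LICENSE                                          
     [ ] main.ts                                          
     [ ] client.c                                         
     [ ] README.md                                        
   [x] tsconfig.json                                      
   [ ] config.yaml                                        
   [ ] config/                                            
     [ ] assets/                                          
                                                          
                                                          
                                                          
                                                          
                                                          
                                                          
                                                          
                                                          
                                                          
                                                          
                                                          
                                                          


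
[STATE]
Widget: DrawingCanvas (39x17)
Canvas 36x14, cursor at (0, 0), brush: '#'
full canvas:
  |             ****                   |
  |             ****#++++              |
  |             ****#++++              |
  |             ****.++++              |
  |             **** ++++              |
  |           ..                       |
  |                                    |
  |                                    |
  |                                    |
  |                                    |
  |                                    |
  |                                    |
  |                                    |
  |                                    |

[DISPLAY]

+            ****                      
             ****#++++                 
             ****#++++                 
             ****.++++                 
             **** ++++                 
           ..                          
                                       
                                       
                                       
                                       
                                       
                                       
                                       
                                       
                                       
                                       
                                       


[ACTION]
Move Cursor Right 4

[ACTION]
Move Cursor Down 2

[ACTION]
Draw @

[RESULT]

             ****                      
             ****#++++                 
    @        ****#++++                 
             ****.++++                 
             **** ++++                 
           ..                          
                                       
                                       
                                       
                                       
                                       
                                       
                                       
                                       
                                       
                                       
                                       


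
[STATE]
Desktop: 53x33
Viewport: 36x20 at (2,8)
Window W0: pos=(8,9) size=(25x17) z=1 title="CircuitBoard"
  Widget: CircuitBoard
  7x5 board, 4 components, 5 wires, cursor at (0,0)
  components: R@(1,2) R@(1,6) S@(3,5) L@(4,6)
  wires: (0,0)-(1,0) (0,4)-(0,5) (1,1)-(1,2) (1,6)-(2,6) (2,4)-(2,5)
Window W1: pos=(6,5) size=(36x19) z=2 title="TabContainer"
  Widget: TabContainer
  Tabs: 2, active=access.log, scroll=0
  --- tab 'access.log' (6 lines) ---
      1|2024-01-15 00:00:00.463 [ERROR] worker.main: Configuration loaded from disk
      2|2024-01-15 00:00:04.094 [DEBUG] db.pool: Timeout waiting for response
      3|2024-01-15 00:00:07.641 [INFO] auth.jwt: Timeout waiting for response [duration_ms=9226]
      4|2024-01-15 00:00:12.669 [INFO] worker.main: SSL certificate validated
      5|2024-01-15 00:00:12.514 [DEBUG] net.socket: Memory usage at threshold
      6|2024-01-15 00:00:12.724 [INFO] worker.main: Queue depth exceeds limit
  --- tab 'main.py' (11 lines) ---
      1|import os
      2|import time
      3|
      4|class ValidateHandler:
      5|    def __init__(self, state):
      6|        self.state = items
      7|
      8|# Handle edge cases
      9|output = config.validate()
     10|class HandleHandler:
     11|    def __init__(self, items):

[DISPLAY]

    ┃[access.log]│ main.py          
    ┃───────────────────────────────
    ┃2024-01-15 00:00:00.463 [ERROR]
    ┃2024-01-15 00:00:04.094 [DEBUG]
    ┃2024-01-15 00:00:07.641 [INFO] 
    ┃2024-01-15 00:00:12.669 [INFO] 
    ┃2024-01-15 00:00:12.514 [DEBUG]
    ┃2024-01-15 00:00:12.724 [INFO] 
    ┃                               
    ┃                               
    ┃                               
    ┃                               
    ┃                               
    ┃                               
    ┃                               
    ┗━━━━━━━━━━━━━━━━━━━━━━━━━━━━━━━
      ┃                       ┃     
      ┗━━━━━━━━━━━━━━━━━━━━━━━┛     
                                    
                                    


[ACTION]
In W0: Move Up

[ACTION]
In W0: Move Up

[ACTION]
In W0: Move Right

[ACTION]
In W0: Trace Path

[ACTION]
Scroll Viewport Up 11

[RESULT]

                                    
                                    
                                    
                                    
                                    
    ┏━━━━━━━━━━━━━━━━━━━━━━━━━━━━━━━
    ┃ TabContainer                  
    ┠───────────────────────────────
    ┃[access.log]│ main.py          
    ┃───────────────────────────────
    ┃2024-01-15 00:00:00.463 [ERROR]
    ┃2024-01-15 00:00:04.094 [DEBUG]
    ┃2024-01-15 00:00:07.641 [INFO] 
    ┃2024-01-15 00:00:12.669 [INFO] 
    ┃2024-01-15 00:00:12.514 [DEBUG]
    ┃2024-01-15 00:00:12.724 [INFO] 
    ┃                               
    ┃                               
    ┃                               
    ┃                               


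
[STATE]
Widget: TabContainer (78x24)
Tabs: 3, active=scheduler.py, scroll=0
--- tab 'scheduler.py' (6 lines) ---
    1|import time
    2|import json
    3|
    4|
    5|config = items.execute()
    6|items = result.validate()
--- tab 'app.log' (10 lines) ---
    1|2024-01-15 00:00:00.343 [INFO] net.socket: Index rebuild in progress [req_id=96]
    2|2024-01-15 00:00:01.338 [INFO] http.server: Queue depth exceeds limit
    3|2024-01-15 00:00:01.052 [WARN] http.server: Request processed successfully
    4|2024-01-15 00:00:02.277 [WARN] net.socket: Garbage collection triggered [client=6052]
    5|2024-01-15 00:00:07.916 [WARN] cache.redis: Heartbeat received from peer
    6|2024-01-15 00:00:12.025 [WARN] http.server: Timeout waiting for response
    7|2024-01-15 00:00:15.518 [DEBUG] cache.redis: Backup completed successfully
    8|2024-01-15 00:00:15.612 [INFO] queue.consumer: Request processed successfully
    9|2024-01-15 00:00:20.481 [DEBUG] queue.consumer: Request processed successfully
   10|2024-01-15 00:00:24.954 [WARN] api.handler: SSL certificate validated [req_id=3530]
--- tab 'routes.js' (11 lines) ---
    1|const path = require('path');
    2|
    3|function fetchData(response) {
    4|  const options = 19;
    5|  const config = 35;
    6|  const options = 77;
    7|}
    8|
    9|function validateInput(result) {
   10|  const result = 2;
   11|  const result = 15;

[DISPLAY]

[scheduler.py]│ app.log │ routes.js                                           
──────────────────────────────────────────────────────────────────────────────
import time                                                                   
import json                                                                   
                                                                              
                                                                              
config = items.execute()                                                      
items = result.validate()                                                     
                                                                              
                                                                              
                                                                              
                                                                              
                                                                              
                                                                              
                                                                              
                                                                              
                                                                              
                                                                              
                                                                              
                                                                              
                                                                              
                                                                              
                                                                              
                                                                              


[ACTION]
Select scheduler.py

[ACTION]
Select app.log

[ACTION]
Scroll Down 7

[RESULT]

 scheduler.py │[app.log]│ routes.js                                           
──────────────────────────────────────────────────────────────────────────────
2024-01-15 00:00:15.612 [INFO] queue.consumer: Request processed successfully 
2024-01-15 00:00:20.481 [DEBUG] queue.consumer: Request processed successfully
2024-01-15 00:00:24.954 [WARN] api.handler: SSL certificate validated [req_id=
                                                                              
                                                                              
                                                                              
                                                                              
                                                                              
                                                                              
                                                                              
                                                                              
                                                                              
                                                                              
                                                                              
                                                                              
                                                                              
                                                                              
                                                                              
                                                                              
                                                                              
                                                                              
                                                                              


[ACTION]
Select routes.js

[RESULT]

 scheduler.py │ app.log │[routes.js]                                          
──────────────────────────────────────────────────────────────────────────────
const path = require('path');                                                 
                                                                              
function fetchData(response) {                                                
  const options = 19;                                                         
  const config = 35;                                                          
  const options = 77;                                                         
}                                                                             
                                                                              
function validateInput(result) {                                              
  const result = 2;                                                           
  const result = 15;                                                          
                                                                              
                                                                              
                                                                              
                                                                              
                                                                              
                                                                              
                                                                              
                                                                              
                                                                              
                                                                              
                                                                              


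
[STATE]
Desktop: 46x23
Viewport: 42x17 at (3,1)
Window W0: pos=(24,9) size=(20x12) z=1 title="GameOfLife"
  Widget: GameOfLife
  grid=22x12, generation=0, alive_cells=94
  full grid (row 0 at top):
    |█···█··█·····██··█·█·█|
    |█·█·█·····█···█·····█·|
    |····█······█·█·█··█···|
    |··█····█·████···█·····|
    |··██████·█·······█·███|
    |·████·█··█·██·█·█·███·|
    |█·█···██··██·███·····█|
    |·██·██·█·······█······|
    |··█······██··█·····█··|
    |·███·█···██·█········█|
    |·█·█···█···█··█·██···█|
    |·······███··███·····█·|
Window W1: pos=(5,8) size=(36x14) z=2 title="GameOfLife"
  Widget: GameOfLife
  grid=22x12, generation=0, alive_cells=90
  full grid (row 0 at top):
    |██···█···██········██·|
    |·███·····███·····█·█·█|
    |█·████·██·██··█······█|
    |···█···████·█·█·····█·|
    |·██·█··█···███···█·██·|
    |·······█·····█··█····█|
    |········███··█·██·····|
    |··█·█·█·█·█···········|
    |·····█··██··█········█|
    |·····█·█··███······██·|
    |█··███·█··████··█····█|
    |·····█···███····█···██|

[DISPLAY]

                                          
                                          
                                          
                                          
                                          
                                          
                                          
  ┏━━━━━━━━━━━━━━━━━━━━━━━━━━━━━━━━━━┓    
  ┃ GameOfLife                       ┃━━┓ 
  ┠──────────────────────────────────┨  ┃ 
  ┃Gen: 0                            ┃──┨ 
  ┃·███·····███·····█·█·█            ┃  ┃ 
  ┃█·████·██·██··█······█            ┃█·┃ 
  ┃···█···████·█·█·····█·            ┃··┃ 
  ┃·██·█··█···███···█·██·            ┃·█┃ 
  ┃·······█·····█··█····█            ┃██┃ 
  ┃········███··█·██·····            ┃··┃ 


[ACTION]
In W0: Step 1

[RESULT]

                                          
                                          
                                          
                                          
                                          
                                          
                                          
  ┏━━━━━━━━━━━━━━━━━━━━━━━━━━━━━━━━━━┓    
  ┃ GameOfLife                       ┃━━┓ 
  ┠──────────────────────────────────┨  ┃ 
  ┃Gen: 0                            ┃──┨ 
  ┃·███·····███·····█·█·█            ┃  ┃ 
  ┃█·████·██·██··█······█            ┃··┃ 
  ┃···█···████·█·█·····█·            ┃██┃ 
  ┃·██·█··█···███···█·██·            ┃··┃ 
  ┃·······█·····█··█····█            ┃█·┃ 
  ┃········███··█·██·····            ┃·█┃ 


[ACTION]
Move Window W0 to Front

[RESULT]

                                          
                                          
                                          
                                          
                                          
                                          
                                          
  ┏━━━━━━━━━━━━━━━━━━━━━━━━━━━━━━━━━━┓    
  ┃ GameOfLife       ┏━━━━━━━━━━━━━━━━━━┓ 
  ┠──────────────────┃ GameOfLife       ┃ 
  ┃Gen: 0            ┠──────────────────┨ 
  ┃·███·····███·····█┃Gen: 1            ┃ 
  ┃█·████·██·██··█···┃·······█···███····┃ 
  ┃···█···████·█·█···┃█····█·█·██···████┃ 
  ┃·██·█··█···███···█┃·····█·█···█·███··┃ 
  ┃·······█·····█··█·┃·······█·██·█·███·┃ 
  ┃········███··█·██·┃·····██·██·█··█··█┃ 


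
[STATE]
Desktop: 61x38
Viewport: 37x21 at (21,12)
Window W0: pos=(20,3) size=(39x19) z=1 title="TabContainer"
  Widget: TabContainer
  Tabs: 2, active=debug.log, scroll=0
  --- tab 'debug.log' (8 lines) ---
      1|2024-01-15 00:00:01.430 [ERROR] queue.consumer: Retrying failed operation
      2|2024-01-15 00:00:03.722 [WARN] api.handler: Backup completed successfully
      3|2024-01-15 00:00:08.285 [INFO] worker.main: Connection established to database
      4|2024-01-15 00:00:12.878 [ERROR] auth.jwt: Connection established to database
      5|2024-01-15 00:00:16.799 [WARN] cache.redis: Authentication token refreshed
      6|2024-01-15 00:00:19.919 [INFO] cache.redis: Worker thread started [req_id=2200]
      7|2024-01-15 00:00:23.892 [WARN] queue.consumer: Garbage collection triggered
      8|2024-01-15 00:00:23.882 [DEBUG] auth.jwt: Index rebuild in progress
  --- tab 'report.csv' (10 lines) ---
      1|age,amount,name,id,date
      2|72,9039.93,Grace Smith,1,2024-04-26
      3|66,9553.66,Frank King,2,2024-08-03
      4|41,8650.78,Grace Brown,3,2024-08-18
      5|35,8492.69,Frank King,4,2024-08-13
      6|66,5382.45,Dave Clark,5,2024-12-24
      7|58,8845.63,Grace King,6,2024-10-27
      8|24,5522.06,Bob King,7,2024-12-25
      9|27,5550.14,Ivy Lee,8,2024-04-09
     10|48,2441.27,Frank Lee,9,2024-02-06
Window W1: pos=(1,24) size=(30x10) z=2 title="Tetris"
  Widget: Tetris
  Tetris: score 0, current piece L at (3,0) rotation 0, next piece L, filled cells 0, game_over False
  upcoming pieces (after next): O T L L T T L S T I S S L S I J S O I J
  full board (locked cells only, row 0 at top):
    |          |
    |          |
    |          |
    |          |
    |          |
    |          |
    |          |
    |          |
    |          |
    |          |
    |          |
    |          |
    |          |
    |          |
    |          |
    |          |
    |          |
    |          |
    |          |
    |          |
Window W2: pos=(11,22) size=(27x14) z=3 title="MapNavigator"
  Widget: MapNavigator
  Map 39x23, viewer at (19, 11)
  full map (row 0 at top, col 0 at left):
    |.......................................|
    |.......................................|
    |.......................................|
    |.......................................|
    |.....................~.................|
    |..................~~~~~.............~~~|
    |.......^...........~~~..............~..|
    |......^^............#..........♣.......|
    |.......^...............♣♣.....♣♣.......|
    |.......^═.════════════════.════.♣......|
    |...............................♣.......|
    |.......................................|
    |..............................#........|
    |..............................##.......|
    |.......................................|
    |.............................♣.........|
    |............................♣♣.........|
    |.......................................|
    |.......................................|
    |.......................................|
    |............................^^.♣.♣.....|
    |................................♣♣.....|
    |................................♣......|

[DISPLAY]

2024-01-15 00:00:16.799 [WARN] cache.
2024-01-15 00:00:19.919 [INFO] cache.
2024-01-15 00:00:23.892 [WARN] queue.
2024-01-15 00:00:23.882 [DEBUG] auth.
                                     
                                     
                                     
                                     
                                     
━━━━━━━━━━━━━━━━━━━━━━━━━━━━━━━━━━━━━
━━━━━━━━━━━━━━━━┓                    
ator            ┃                    
────────────────┨                    
...~~~..........┃                    
....#..........♣┃                    
.......♣♣.....♣♣┃                    
══════════.════.┃                    
...............♣┃                    
...@............┃                    
..............#.┃                    
..............##┃                    


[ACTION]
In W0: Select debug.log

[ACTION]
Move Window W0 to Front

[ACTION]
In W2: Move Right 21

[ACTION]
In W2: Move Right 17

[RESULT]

2024-01-15 00:00:16.799 [WARN] cache.
2024-01-15 00:00:19.919 [INFO] cache.
2024-01-15 00:00:23.892 [WARN] queue.
2024-01-15 00:00:23.882 [DEBUG] auth.
                                     
                                     
                                     
                                     
                                     
━━━━━━━━━━━━━━━━━━━━━━━━━━━━━━━━━━━━━
━━━━━━━━━━━━━━━━┓                    
ator            ┃                    
────────────────┨                    
.~..            ┃                    
....            ┃                    
....            ┃                    
....            ┃                    
....            ┃                    
...@            ┃                    
....            ┃                    
....            ┃                    


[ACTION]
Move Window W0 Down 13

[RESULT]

                                     
                                     
                                     
                                     
━━━━━━━━━━━━━━━━━━━━━━━━━━━━━━━━━━━━━
 TabContainer                        
─────────────────────────────────────
[debug.log]│ report.csv              
─────────────────────────────────────
2024-01-15 00:00:01.430 [ERROR] queue
2024-01-15 00:00:03.722 [WARN] api.ha
2024-01-15 00:00:08.285 [INFO] worker
2024-01-15 00:00:12.878 [ERROR] auth.
2024-01-15 00:00:16.799 [WARN] cache.
2024-01-15 00:00:19.919 [INFO] cache.
2024-01-15 00:00:23.892 [WARN] queue.
2024-01-15 00:00:23.882 [DEBUG] auth.
                                     
                                     
                                     
                                     


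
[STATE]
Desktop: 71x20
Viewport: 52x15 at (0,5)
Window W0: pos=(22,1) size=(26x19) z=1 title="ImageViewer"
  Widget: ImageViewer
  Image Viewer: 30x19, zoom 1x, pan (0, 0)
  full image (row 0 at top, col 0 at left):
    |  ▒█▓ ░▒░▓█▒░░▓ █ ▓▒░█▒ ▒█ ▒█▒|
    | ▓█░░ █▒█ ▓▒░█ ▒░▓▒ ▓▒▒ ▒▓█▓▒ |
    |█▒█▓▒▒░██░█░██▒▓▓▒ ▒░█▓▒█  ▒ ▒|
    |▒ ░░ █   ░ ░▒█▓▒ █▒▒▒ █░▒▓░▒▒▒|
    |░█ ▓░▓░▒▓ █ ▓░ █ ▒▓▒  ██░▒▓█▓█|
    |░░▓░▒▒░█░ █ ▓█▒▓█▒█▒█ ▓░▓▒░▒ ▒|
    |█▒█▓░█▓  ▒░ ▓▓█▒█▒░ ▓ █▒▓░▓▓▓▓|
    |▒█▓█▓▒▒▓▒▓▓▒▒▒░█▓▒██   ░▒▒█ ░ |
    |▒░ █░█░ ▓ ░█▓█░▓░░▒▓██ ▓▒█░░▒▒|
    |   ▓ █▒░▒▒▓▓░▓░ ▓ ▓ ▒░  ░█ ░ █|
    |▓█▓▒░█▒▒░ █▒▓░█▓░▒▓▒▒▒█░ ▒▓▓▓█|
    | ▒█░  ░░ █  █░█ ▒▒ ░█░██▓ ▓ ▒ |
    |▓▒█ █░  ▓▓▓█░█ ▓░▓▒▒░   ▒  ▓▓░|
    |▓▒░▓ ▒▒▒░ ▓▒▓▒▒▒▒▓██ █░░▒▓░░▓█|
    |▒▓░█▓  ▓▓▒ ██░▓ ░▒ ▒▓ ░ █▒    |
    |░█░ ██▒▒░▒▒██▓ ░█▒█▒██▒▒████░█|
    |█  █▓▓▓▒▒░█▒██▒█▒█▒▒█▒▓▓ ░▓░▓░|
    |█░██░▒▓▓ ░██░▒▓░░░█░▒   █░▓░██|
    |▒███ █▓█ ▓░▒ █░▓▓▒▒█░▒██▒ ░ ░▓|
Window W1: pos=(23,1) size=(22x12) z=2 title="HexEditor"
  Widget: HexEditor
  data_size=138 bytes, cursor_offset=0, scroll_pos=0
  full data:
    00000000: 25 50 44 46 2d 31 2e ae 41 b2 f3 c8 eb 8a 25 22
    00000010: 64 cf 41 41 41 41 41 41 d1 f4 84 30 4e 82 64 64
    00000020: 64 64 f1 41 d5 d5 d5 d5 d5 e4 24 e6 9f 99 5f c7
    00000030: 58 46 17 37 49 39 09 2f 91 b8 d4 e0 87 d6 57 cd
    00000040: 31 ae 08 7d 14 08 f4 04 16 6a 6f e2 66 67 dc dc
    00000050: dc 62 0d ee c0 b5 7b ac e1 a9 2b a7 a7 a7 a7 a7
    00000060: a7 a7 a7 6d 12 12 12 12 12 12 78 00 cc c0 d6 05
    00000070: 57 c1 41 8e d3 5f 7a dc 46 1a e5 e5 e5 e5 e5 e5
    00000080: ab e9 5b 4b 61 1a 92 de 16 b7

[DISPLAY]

                      ┃┃00000010  64 cf 41 4┃▒ ┃    
                      ┃┃00000020  64 64 f1 4┃▓▒┃    
                      ┃┃00000030  58 46 17 3┃█░┃    
                      ┃┃00000040  31 ae 08 7┃██┃    
                      ┃┃00000050  dc 62 0d e┃▓░┃    
                      ┃┃00000060  a7 a7 a7 6┃█▒┃    
                      ┃┃00000070  57 c1 41 8┃ ░┃    
                      ┃┗━━━━━━━━━━━━━━━━━━━━┛ ▓┃    
                      ┃   ▓ █▒░▒▒▓▓░▓░ ▓ ▓ ▒░  ┃    
                      ┃▓█▓▒░█▒▒░ █▒▓░█▓░▒▓▒▒▒█░┃    
                      ┃ ▒█░  ░░ █  █░█ ▒▒ ░█░██┃    
                      ┃▓▒█ █░  ▓▓▓█░█ ▓░▓▒▒░   ┃    
                      ┃▓▒░▓ ▒▒▒░ ▓▒▓▒▒▒▒▓██ █░░┃    
                      ┃▒▓░█▓  ▓▓▒ ██░▓ ░▒ ▒▓ ░ ┃    
                      ┗━━━━━━━━━━━━━━━━━━━━━━━━┛    


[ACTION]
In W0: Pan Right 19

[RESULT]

                      ┃┃00000010  64 cf 41 4┃  ┃    
                      ┃┃00000020  64 64 f1 4┃  ┃    
                      ┃┃00000030  58 46 17 3┃  ┃    
                      ┃┃00000040  31 ae 08 7┃  ┃    
                      ┃┃00000050  dc 62 0d e┃  ┃    
                      ┃┃00000060  a7 a7 a7 6┃  ┃    
                      ┃┃00000070  57 c1 41 8┃  ┃    
                      ┃┗━━━━━━━━━━━━━━━━━━━━┛  ┃    
                      ┃ ▒░  ░█ ░ █             ┃    
                      ┃▒▒▒█░ ▒▓▓▓█             ┃    
                      ┃░█░██▓ ▓ ▒              ┃    
                      ┃▒░   ▒  ▓▓░             ┃    
                      ┃█ █░░▒▓░░▓█             ┃    
                      ┃▒▓ ░ █▒                 ┃    
                      ┗━━━━━━━━━━━━━━━━━━━━━━━━┛    


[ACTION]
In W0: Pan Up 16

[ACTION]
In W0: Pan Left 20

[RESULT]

                      ┃┃00000010  64 cf 41 4┃▒ ┃    
                      ┃┃00000020  64 64 f1 4┃▓▒┃    
                      ┃┃00000030  58 46 17 3┃█░┃    
                      ┃┃00000040  31 ae 08 7┃██┃    
                      ┃┃00000050  dc 62 0d e┃▓░┃    
                      ┃┃00000060  a7 a7 a7 6┃█▒┃    
                      ┃┃00000070  57 c1 41 8┃ ░┃    
                      ┃┗━━━━━━━━━━━━━━━━━━━━┛ ▓┃    
                      ┃   ▓ █▒░▒▒▓▓░▓░ ▓ ▓ ▒░  ┃    
                      ┃▓█▓▒░█▒▒░ █▒▓░█▓░▒▓▒▒▒█░┃    
                      ┃ ▒█░  ░░ █  █░█ ▒▒ ░█░██┃    
                      ┃▓▒█ █░  ▓▓▓█░█ ▓░▓▒▒░   ┃    
                      ┃▓▒░▓ ▒▒▒░ ▓▒▓▒▒▒▒▓██ █░░┃    
                      ┃▒▓░█▓  ▓▓▒ ██░▓ ░▒ ▒▓ ░ ┃    
                      ┗━━━━━━━━━━━━━━━━━━━━━━━━┛    


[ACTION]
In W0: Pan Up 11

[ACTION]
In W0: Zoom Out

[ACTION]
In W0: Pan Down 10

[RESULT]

                      ┃┃00000010  64 cf 41 4┃██┃    
                      ┃┃00000020  64 64 f1 4┃  ┃    
                      ┃┃00000030  58 46 17 3┃░░┃    
                      ┃┃00000040  31 ae 08 7┃░ ┃    
                      ┃┃00000050  dc 62 0d e┃▒▒┃    
                      ┃┃00000060  a7 a7 a7 6┃▓▓┃    
                      ┃┃00000070  57 c1 41 8┃  ┃    
                      ┃┗━━━━━━━━━━━━━━━━━━━━┛██┃    
                      ┃                        ┃    
                      ┃                        ┃    
                      ┃                        ┃    
                      ┃                        ┃    
                      ┃                        ┃    
                      ┃                        ┃    
                      ┗━━━━━━━━━━━━━━━━━━━━━━━━┛    


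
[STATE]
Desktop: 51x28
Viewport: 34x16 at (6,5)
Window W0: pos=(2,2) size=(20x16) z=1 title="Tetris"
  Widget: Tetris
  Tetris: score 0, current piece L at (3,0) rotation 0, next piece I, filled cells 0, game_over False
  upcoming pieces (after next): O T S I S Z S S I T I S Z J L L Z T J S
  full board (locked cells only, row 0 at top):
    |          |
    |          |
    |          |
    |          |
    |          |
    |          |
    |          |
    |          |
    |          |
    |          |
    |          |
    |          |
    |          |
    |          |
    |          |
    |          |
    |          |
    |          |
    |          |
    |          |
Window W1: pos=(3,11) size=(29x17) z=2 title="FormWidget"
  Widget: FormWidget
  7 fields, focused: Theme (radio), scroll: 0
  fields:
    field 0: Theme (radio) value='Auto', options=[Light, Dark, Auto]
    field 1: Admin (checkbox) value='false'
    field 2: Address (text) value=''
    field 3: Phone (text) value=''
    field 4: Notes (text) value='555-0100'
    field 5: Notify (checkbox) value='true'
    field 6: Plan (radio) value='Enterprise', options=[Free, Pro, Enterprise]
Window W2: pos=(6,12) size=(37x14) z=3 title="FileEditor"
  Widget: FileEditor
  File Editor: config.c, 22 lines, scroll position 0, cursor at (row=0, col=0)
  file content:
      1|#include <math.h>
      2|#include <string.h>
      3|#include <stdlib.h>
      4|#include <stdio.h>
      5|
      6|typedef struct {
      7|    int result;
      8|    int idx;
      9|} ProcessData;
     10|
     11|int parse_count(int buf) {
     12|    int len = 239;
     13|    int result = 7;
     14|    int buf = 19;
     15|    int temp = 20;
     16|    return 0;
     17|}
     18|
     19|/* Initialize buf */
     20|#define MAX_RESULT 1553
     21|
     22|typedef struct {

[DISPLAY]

               ┃                  
               ┃                  
               ┃                  
               ┃                  
               ┃                  
               ┃                  
━━━━━━━━━━━━━━━━━━━━━━━━━┓        
┏━━━━━━━━━━━━━━━━━━━━━━━━━━━━━━━━━
┃ FileEditor                      
┠─────────────────────────────────
┃█include <math.h>                
┃#include <string.h>              
┃#include <stdlib.h>              
┃#include <stdio.h>               
┃                                 
┃typedef struct {                 


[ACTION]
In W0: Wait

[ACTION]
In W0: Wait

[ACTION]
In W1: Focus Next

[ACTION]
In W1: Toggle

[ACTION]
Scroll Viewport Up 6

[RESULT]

                                  
                                  
━━━━━━━━━━━━━━━┓                  
tris           ┃                  
───────────────┨                  
               ┃                  
               ┃                  
               ┃                  
               ┃                  
               ┃                  
               ┃                  
━━━━━━━━━━━━━━━━━━━━━━━━━┓        
┏━━━━━━━━━━━━━━━━━━━━━━━━━━━━━━━━━
┃ FileEditor                      
┠─────────────────────────────────
┃█include <math.h>                


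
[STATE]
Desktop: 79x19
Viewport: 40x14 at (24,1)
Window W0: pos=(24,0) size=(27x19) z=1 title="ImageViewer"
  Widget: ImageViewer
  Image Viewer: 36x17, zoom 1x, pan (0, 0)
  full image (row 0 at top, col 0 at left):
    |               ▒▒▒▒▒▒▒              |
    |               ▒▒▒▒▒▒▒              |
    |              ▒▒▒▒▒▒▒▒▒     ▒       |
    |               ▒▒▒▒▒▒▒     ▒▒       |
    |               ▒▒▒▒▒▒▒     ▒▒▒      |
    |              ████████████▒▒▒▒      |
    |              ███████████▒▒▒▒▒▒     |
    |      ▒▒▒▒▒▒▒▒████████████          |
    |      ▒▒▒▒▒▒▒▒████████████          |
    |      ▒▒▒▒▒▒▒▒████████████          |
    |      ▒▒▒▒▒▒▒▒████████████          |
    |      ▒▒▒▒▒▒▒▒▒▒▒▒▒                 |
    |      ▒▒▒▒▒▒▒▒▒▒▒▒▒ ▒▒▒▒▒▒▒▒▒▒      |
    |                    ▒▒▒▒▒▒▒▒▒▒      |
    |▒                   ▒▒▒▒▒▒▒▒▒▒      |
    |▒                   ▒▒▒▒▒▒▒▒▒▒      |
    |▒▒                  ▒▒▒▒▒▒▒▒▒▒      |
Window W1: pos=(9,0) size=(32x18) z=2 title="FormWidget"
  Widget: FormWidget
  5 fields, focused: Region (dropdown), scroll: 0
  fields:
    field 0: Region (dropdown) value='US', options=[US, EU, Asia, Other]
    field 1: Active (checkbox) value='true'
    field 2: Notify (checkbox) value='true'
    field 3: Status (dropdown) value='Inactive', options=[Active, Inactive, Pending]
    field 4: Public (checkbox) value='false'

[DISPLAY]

                ┃         ┃             
────────────────┨─────────┨             
[US           ▼]┃▒▒▒▒▒▒   ┃             
[x]             ┃▒▒▒▒▒▒   ┃             
[x]             ┃▒▒▒▒▒▒▒  ┃             
[Inactive     ▼]┃▒▒▒▒▒▒   ┃             
[ ]             ┃▒▒▒▒▒▒   ┃             
                ┃█████████┃             
                ┃█████████┃             
                ┃█████████┃             
                ┃█████████┃             
                ┃█████████┃             
                ┃█████████┃             
                ┃▒▒▒      ┃             


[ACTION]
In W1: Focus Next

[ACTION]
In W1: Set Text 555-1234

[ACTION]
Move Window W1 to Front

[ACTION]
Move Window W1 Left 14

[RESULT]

       ┃iewer             ┃             
───────┨──────────────────┨             
     ▼]┃        ▒▒▒▒▒▒▒   ┃             
       ┃        ▒▒▒▒▒▒▒   ┃             
       ┃       ▒▒▒▒▒▒▒▒▒  ┃             
     ▼]┃        ▒▒▒▒▒▒▒   ┃             
       ┃        ▒▒▒▒▒▒▒   ┃             
       ┃       ███████████┃             
       ┃       ███████████┃             
       ┃▒▒▒▒▒▒▒███████████┃             
       ┃▒▒▒▒▒▒▒███████████┃             
       ┃▒▒▒▒▒▒▒███████████┃             
       ┃▒▒▒▒▒▒▒███████████┃             
       ┃▒▒▒▒▒▒▒▒▒▒▒▒      ┃             
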